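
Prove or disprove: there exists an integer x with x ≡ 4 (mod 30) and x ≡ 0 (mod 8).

The moduli are not coprime: gcd(30, 8) = 2. Compatibility requires 2 ∣ (0 − 4) = -4, which holds, so solutions exist.
Step through x = 4, 4 + 30, 4 + 2·30, …: the values 4, 34, 64 reduce mod 8 to 4, 2, 0. The value 64 hits 0.
Indeed 64 ≡ 4 (mod 30) and 64 ≡ 0 (mod 8).

x = 64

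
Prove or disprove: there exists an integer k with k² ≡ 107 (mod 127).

Take k = 108. Then 108² = 11664 = 91·127 + 107, so 108² ≡ 107 (mod 127).

k = 108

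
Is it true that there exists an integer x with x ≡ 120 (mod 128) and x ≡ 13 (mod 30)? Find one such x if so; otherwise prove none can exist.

No such integer exists.

Reduce both congruences modulo 2, which divides 128 and 30: they say x ≡ 120 (mod 2) and x ≡ 13 (mod 2).
However 120 ≡ 0 and 13 ≡ 1 (mod 2), and 0 ≠ 1.
Hence the system has no solution.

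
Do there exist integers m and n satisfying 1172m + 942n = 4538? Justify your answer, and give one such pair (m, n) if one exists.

m = 331, n = -407

gcd(1172, 942) = 2, and 2 divides 4538, so integer solutions exist.
Dividing through by 2 reduces the equation to 586m + 471n = 2269.
Run the Euclidean algorithm on 586 and 471: 586 = 1·471 + 115, 471 = 4·115 + 11, 115 = 10·11 + 5, 11 = 2·5 + 1, 5 = 5·1 + 0.
Working back up the chain: 1 = 11 − 2·5 = 11 − 2·(115 − 10·11) = −2·115 + 21·11 = −2·115 + 21·(471 − 4·115) = 21·471 − 86·115 = 21·471 − 86·(586 − 1·471) = −86·586 + 107·471. So 586·(-86) + 471·107 = 1.
Scaling by 2269 gives the particular solution (m, n) = (-195134, 242783).
Adding 415·471 to m and subtracting 415·586 from n gives the tidier solution (331, -407).
Check: 1172·331 + 942·(-407) = 387932 − 383394 = 4538. ✓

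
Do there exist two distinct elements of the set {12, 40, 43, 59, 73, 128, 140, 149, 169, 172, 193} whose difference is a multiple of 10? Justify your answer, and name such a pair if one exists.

12 mod 10 = 2 and 172 mod 10 = 2, so 172 − 12 = 160 = 16·10.

The pair (12, 172) works.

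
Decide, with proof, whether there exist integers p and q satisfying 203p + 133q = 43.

Both 203 and 133 are divisible by gcd(203, 133) = 7, hence so is any combination 203p + 133q.
But 43 is not a multiple of 7 (it leaves remainder 1).
So the equation is unsolvable over ℤ.

No, no such integers exist.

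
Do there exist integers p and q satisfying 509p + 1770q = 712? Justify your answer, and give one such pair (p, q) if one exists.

p = 1448, q = -416

Since gcd(509, 1770) = 1, every integer is an integer combination of 509 and 1770.
Euclidean algorithm: 1770 = 3·509 + 243, 509 = 2·243 + 23, 243 = 10·23 + 13, 23 = 1·13 + 10, 13 = 1·10 + 3, 10 = 3·3 + 1, 3 = 3·1 + 0.
Unwinding: 1 = 10 − 3·3 = 10 − 3·(13 − 1·10) = −3·13 + 4·10 = −3·13 + 4·(23 − 1·13) = 4·23 − 7·13 = 4·23 − 7·(243 − 10·23) = −7·243 + 74·23 = −7·243 + 74·(509 − 2·243) = 74·509 − 155·243 = 74·509 − 155·(1770 − 3·509) = −155·1770 + 539·509, i.e. 509·539 + 1770·(-155) = 1.
Scaling by 712 gives the particular solution (p, q) = (383768, -110360).
Subtracting 216·1770 from p and adding 216·509 to q gives the tidier solution (1448, -416).
Check: 509·1448 + 1770·(-416) = 737032 − 736320 = 712. ✓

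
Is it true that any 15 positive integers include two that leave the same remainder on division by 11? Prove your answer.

Yes.

Each integer lies in one of the 11 residue classes modulo 11.
With 15 integers and only 11 classes, the pigeonhole principle forces two of them, say a and b, into the same class.
That is, a and b leave the same remainder on division by 11, as claimed.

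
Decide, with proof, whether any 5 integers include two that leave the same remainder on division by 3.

Yes.

Each integer lies in one of the 3 residue classes modulo 3.
Since 5 > 3, two of the 5 integers must share a residue class by the pigeonhole principle; call them a and b.
That is, a and b leave the same remainder on division by 3, as claimed.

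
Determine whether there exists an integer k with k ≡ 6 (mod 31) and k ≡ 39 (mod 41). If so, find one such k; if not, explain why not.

k = 285

The moduli 31 and 41 are coprime, so by the Chinese Remainder Theorem a unique solution modulo 1271 exists.
Any solution of the first congruence is k = 6 + 31t; substituting into the second, 31t ≡ 39 − 6 ≡ 33 (mod 41).
Since 31·4 = 124 = 3·41 + 1, the inverse of 31 mod 41 is 4.
Multiplying by 4: t ≡ 4·33 = 132 ≡ 9 (mod 41).
With t = 9: k = 6 + 31·9 = 285.
Verify: 285 = 9·31 + 6 and 285 = 6·41 + 39. ✓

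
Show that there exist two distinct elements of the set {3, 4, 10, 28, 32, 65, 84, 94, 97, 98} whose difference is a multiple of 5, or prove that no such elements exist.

Yes: 3 and 28.

Reduce each element mod 5: 3↦3, 4↦4, 10↦0, 28↦3, 32↦2, 65↦0, 84↦4, 94↦4, 97↦2, 98↦3. The residue 3 repeats (at 3 and 28), and 28 − 3 = 25 = 5·5.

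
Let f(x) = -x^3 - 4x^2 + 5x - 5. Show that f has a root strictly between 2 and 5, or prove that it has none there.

The endpoint values f(2) = -19 and f(5) = -205 are both negative. Claim: f(x) < 0 for every x in (2, 5).
Substitute x = 2 + u, where 0 < u < 3 on the interval. Expanding, f(2 + u) = -u^3 - 10u^2 - 23u - 19.
All 4 nonzero coefficients of this polynomial in u are negative; hence for u > 0 the value is a sum of negative terms (the constant -19 among them).
Therefore f(x) < 0 throughout (2, 5), and f has no zero there.

No such root exists.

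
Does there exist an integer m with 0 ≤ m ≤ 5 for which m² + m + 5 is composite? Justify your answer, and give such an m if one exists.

m = 4

At m = 4: 4² + 4 + 5 = 25 = 5·5, which is composite.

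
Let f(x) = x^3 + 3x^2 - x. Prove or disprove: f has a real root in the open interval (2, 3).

f(2) = 18 and f(3) = 51, both positive, so a sign-change argument is unavailable; we show f keeps this sign on the whole interval.
Substitute x = 2 + u, where 0 < u < 1 on the interval. Expanding, f(2 + u) = u^3 + 9u^2 + 23u + 18.
All 4 nonzero coefficients of this polynomial in u are positive; hence for u > 0 the value is a sum of positive terms (the constant 18 among them).
Therefore f(x) > 0 throughout (2, 3), and f has no zero there.

f has no root in that interval.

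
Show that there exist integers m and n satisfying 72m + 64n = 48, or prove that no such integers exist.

m = 6, n = -6

Every value of 72m + 64n is a multiple of gcd(72, 64) = 8; since 8 ∣ 48, solutions exist.
Dividing through by 8 reduces the equation to 9m + 8n = 6.
Euclidean algorithm: 9 = 1·8 + 1, 8 = 8·1 + 0.
Back-substituting, 1 = 9 − 1·8; that is, 9·1 + 8·(-1) = 1.
Multiplying through by 6: m = 1·6 = 6, n = (-1)·6 = -6 is a solution.
Indeed 72·6 + 64·(-6) = 432 − 384 = 48.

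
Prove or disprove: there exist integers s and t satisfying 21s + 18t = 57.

s = 1, t = 2

Since gcd(21, 18) = 3 and 57 = 3·19, Bézout's identity guarantees a solution.
Dividing through by 3 reduces the equation to 7s + 6t = 19.
Run the Euclidean algorithm on 7 and 6: 7 = 1·6 + 1, 6 = 6·1 + 0.
Back-substituting, 1 = 7 − 1·6; that is, 7·1 + 6·(-1) = 1.
Times 19: 7·19 + 6·(-19) = 19, so (19, -19) solves it.
Shifting by a multiple of (6, −7) keeps it a solution: s = 19 − 3·6 = 1, t = -19 + 3·7 = 2.
Check: 21·1 + 18·2 = 21 + 36 = 57. ✓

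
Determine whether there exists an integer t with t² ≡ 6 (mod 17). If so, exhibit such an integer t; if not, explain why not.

Since (17 − t)² ≡ t² (mod 17), it suffices to square t = 0, 1, …, 8: the residues are 0, 1, 4, 9, 16, 8, 2, 15, 13.
The set of squares mod 17 is therefore {0, 1, 2, 4, 8, 9, 13, 15, 16}, which does not contain 6.
Therefore t² ≡ 6 (mod 17) has no solution.

There is no such integer.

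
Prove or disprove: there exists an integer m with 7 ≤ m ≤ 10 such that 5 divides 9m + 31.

No, no such integer m in that range exists.

At m = 7, 9·7 + 31 = 94 ≡ 4 (mod 5), and each step in m adds 9 ≡ 4 (mod 5), giving residues 4, 3, 2, 1 for m = 7, 8, 9, 10.
Since 0 is absent from this list, 5 ∤ 9m + 31 for every m with 7 ≤ m ≤ 10.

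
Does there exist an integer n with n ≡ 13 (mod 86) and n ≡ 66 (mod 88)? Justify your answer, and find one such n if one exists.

Both moduli are multiples of 2 = gcd(86, 88), so any solution would satisfy n ≡ 13 and n ≡ 66 modulo 2 simultaneously.
However 13 ≡ 1 and 66 ≡ 0 (mod 2), and 1 ≠ 0.
Therefore no such n exists.

There is no such integer.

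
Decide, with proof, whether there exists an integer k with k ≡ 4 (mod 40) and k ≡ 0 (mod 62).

The moduli are not coprime: gcd(40, 62) = 2. Compatibility requires 2 ∣ (0 − 4) = -4, which holds, so solutions exist.
Step through k = 4, 4 + 40, 4 + 2·40, …: the values 4, 44, 84, 124 reduce mod 62 to 4, 44, 22, 0. The value 124 hits 0.
Indeed 124 ≡ 4 (mod 40) and 124 ≡ 0 (mod 62).

k = 124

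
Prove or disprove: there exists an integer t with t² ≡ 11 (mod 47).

No, no such integer exists.

47 is prime, so by Euler's criterion 11 is a square mod 47 iff 11^((47−1)/2) = 11^23 ≡ 1 (mod 47).
Repeated squaring mod 47: 11^2 = 121 ≡ 27; 11^4 ≡ 27² = 729 ≡ 24; 11^8 ≡ 24² = 576 ≡ 12; 11^16 ≡ 12² = 144 ≡ 3.
Since 23 = 16 + 4 + 2 + 1, 11^23 ≡ 3 · 24 · 27 · 11; multiplying out mod 47: 3·24 = 72 ≡ 25, then 25·27 = 675 ≡ 17, then 17·11 = 187 ≡ 46. Thus 11^23 ≡ 46 ≡ −1 (mod 47).
The value −1 means 11 is a non-residue modulo 47, so t² ≡ 11 (mod 47) is impossible.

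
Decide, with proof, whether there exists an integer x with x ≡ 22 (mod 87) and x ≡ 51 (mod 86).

Since 87 and 86 share no common factor, CRT says the pair of congruences has a solution (unique mod 7482).
Write x = 22 + 87t and require 22 + 87t ≡ 51 (mod 86), i.e. 87t ≡ 29 (mod 86).
87 ≡ 1 (mod 86), so this reads 1t ≡ 29 (mod 86). So t ≡ 29 (mod 86).
Taking t = 29 gives x = 22 + 87·29 = 2545.
Check: 2545 mod 87 = 22, 2545 mod 86 = 51. ✓

x = 2545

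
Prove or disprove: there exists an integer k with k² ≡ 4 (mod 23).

k = 2

Take k = 2. Then 2² = 4, and since 0 ≤ 4 < 23 this is already reduced: 2² ≡ 4 (mod 23).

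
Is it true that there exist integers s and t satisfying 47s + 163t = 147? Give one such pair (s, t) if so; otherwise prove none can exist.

Since gcd(47, 163) = 1, every integer is an integer combination of 47 and 163.
Euclidean algorithm: 163 = 3·47 + 22, 47 = 2·22 + 3, 22 = 7·3 + 1, 3 = 3·1 + 0.
Back-substituting, 1 = 22 − 7·3 = 22 − 7·(47 − 2·22) = −7·47 + 15·22 = −7·47 + 15·(163 − 3·47) = 15·163 − 52·47; that is, 47·(-52) + 163·15 = 1.
Times 147: 47·(-7644) + 163·2205 = 147, so (-7644, 2205) solves it.
Shifting by a multiple of (163, −47) keeps it a solution: s = -7644 + 47·163 = 17, t = 2205 − 47·47 = -4.
Indeed 47·17 + 163·(-4) = 799 − 652 = 147.

s = 17, t = -4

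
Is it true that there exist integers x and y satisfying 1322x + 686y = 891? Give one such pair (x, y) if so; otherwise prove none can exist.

No, no such integers exist.

Both 1322 and 686 are divisible by gcd(1322, 686) = 2, hence so is any combination 1322x + 686y.
However 891 leaves remainder 1 on division by 2.
So the equation is unsolvable over ℤ.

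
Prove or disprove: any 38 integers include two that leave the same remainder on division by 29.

Partition the integers by their residue mod 29; there are 29 classes.
With 38 integers and only 29 classes, the pigeonhole principle forces two of them, say a and b, into the same class.
That is, a and b leave the same remainder on division by 29, as claimed.

True.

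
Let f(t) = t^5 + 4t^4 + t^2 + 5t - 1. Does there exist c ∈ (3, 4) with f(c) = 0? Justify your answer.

f(3) = 590 and f(4) = 2083, both positive, so a sign-change argument is unavailable; we show f keeps this sign on the whole interval.
Substitute t = 3 + u, where 0 < u < 1 on the interval. Expanding, f(3 + u) = u^5 + 19u^4 + 138u^3 + 487u^2 + 848u + 590.
The nonzero coefficients here are all positive, so for u > 0 every term is positive (or zero), and the constant term 590 is strictly positive.
Therefore f(t) > 0 throughout (3, 4), and f has no zero there.

f has no root in that interval.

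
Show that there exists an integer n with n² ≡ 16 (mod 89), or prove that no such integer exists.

n = 4

Take n = 4. Then 4² = 16, and since 0 ≤ 16 < 89 this is already reduced: 4² ≡ 16 (mod 89).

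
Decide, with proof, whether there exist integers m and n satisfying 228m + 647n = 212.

228 and 647 are coprime, so 228m + 647n ranges over all of ℤ.
Dividing repeatedly: 647 = 2·228 + 191, 228 = 1·191 + 37, 191 = 5·37 + 6, 37 = 6·6 + 1, 6 = 6·1 + 0.
Unwinding: 1 = 37 − 6·6 = 37 − 6·(191 − 5·37) = −6·191 + 31·37 = −6·191 + 31·(228 − 1·191) = 31·228 − 37·191 = 31·228 − 37·(647 − 2·228) = −37·647 + 105·228, i.e. 228·105 + 647·(-37) = 1.
Times 212: 228·22260 + 647·(-7844) = 212, so (22260, -7844) solves it.
The general solution is m = 22260 + 647k, n = -7844 − 228k; taking k = -34 gives the smaller pair m = 262, n = -92.
Indeed 228·262 + 647·(-92) = 59736 − 59524 = 212.

m = 262, n = -92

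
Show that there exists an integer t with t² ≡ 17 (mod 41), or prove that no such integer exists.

No such integer exists.

41 is prime, so by Euler's criterion 17 is a square mod 41 iff 17^((41−1)/2) = 17^20 ≡ 1 (mod 41).
Repeated squaring mod 41: 17^2 = 289 ≡ 2; 17^4 ≡ 2² = 4 ≡ 4; 17^8 ≡ 4² = 16 ≡ 16; 17^16 ≡ 16² = 256 ≡ 10.
Since 20 = 16 + 4, 17^20 ≡ 10 · 4; multiplying out mod 41: 10·4 = 40 ≡ 40. Thus 17^20 ≡ 40 ≡ −1 (mod 41).
By Euler's criterion 17 is a quadratic non-residue mod 41: no t satisfies t² ≡ 17 (mod 41).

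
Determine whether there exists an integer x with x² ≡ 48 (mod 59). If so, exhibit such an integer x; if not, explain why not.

x = 15

x = 15 works: 15² = 225, and 225 − 48 = 177 = 3·59.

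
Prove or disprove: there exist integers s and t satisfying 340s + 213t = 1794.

340 and 213 are coprime, so 340s + 213t ranges over all of ℤ.
Run the Euclidean algorithm on 340 and 213: 340 = 1·213 + 127, 213 = 1·127 + 86, 127 = 1·86 + 41, 86 = 2·41 + 4, 41 = 10·4 + 1, 4 = 4·1 + 0.
Back-substituting, 1 = 41 − 10·4 = 41 − 10·(86 − 2·41) = −10·86 + 21·41 = −10·86 + 21·(127 − 1·86) = 21·127 − 31·86 = 21·127 − 31·(213 − 1·127) = −31·213 + 52·127 = −31·213 + 52·(340 − 1·213) = 52·340 − 83·213; that is, 340·52 + 213·(-83) = 1.
Scaling by 1794 gives the particular solution (s, t) = (93288, -148902).
Subtracting 437·213 from s and adding 437·340 to t gives the tidier solution (207, -322).
Check: 340·207 + 213·(-322) = 70380 − 68586 = 1794. ✓

s = 207, t = -322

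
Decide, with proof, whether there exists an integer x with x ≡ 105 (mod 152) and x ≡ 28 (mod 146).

No, no such integer exists.

Reduce both congruences modulo 2, which divides 152 and 146: they say x ≡ 105 (mod 2) and x ≡ 28 (mod 2).
However 105 ≡ 1 and 28 ≡ 0 (mod 2), and 1 ≠ 0.
Hence the system has no solution.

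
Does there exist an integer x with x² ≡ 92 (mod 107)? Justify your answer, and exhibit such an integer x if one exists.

x = 78 works: 78² = 6084, and 6084 − 92 = 5992 = 56·107.

x = 78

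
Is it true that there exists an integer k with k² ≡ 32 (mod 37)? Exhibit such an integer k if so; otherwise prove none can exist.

No such integer exists.

Apply Euler's criterion with the prime 37: 32 is a quadratic residue iff 32^18 ≡ 1 (mod 37), and a non-residue iff it is ≡ −1.
Squaring successively (mod 37): 32^2 = 1024 ≡ 25; 32^4 ≡ 25² = 625 ≡ 33; 32^8 ≡ 33² = 1089 ≡ 16; 32^16 ≡ 16² = 256 ≡ 34.
Since 18 = 16 + 2, 32^18 ≡ 34 · 25; multiplying out mod 37: 34·25 = 850 ≡ 36. Thus 32^18 ≡ 36 ≡ −1 (mod 37).
The value −1 means 32 is a non-residue modulo 37, so k² ≡ 32 (mod 37) is impossible.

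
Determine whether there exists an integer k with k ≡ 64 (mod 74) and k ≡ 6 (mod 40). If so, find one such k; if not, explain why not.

k = 286

gcd(74, 40) = 2. A simultaneous solution exists iff 64 ≡ 6 (mod 2); here 64 mod 2 = 0 = 6 mod 2, so it does.
Step through k = 64, 64 + 74, 64 + 2·74, …: the values 64, 138, 212, 286 reduce mod 40 to 24, 18, 12, 6. The value 286 hits 6.
Check: 286 mod 74 = 64, 286 mod 40 = 6. ✓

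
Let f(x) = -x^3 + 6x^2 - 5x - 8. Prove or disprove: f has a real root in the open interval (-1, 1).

f(-1) = 4 and f(1) = -8, which have opposite signs.
As a polynomial, f is continuous on every closed interval.
By the Intermediate Value Theorem f must vanish at some point of (-1, 1).

Such a root exists.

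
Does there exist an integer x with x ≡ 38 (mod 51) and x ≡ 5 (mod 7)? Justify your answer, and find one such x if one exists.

x = 89

The moduli 51 and 7 are coprime, so by the Chinese Remainder Theorem a unique solution modulo 357 exists.
Any solution of the first congruence is x = 38 + 51t; substituting into the second, 51t ≡ 5 − 38 ≡ 2 (mod 7).
51 ≡ 2 (mod 7), so this reads 2t ≡ 2 (mod 7). Note 2·4 = 8 ≡ 1 (mod 7) (as 8 − 1 = 1·7), so 2⁻¹ ≡ 4.
Multiplying by 4: t ≡ 4·2 = 8 ≡ 1 (mod 7).
With t = 1: x = 38 + 51·1 = 89.
Verify: 89 = 1·51 + 38 and 89 = 12·7 + 5. ✓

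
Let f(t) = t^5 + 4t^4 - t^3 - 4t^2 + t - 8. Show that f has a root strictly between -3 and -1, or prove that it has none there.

f(-3) = 61 and f(-1) = -9, which have opposite signs.
As a polynomial, f is continuous on every closed interval.
By the Intermediate Value Theorem f must vanish at some point of (-3, -1).

Such a root exists.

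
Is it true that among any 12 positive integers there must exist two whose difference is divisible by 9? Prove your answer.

True.

There are exactly 9 possible remainders on division by 9.
Since 12 > 9, two of the 12 integers must share a residue class by the pigeonhole principle; call them a and b.
Equal remainders mean a − b ≡ 0 (mod 9), so 9 divides their difference.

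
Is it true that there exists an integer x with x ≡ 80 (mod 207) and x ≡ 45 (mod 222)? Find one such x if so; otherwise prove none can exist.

No, no such integer exists.

Reduce both congruences modulo 3, which divides 207 and 222: they say x ≡ 80 (mod 3) and x ≡ 45 (mod 3).
But 80 mod 3 = 2 while 45 mod 3 = 0, a contradiction.
Therefore no such x exists.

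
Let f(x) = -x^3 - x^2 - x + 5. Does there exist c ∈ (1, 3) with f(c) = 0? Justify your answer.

Such a root exists.

f(1) = 2 and f(3) = -34, which have opposite signs.
Since f is a polynomial it is continuous on [1, 3].
By the Intermediate Value Theorem f must vanish at some point of (1, 3).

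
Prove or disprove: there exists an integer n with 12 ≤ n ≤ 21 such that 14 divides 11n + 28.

At n = 14 we get 11·14 + 28 = 182, and 182 = 14·13.

n = 14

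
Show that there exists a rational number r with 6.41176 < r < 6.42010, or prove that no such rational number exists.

r = 77/12

Multiplying by 12: 12·6.41176 = 76.94112 and 12·6.42010 = 77.04120, so the integer 77 lies strictly between them.
Dividing back, 6.41176 < 77/12 < 6.42010, and 77/12 is rational.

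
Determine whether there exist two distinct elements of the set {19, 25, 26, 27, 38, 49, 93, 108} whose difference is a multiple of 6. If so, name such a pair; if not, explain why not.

19 and 25 are such a pair.

19 mod 6 = 1 and 25 mod 6 = 1, so 25 − 19 = 6 = 1·6.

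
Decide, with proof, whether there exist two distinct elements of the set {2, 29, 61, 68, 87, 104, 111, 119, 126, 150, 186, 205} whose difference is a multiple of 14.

Residues mod 14: 2↦2, 29↦1, 61↦5, 68↦12, 87↦3, 104↦6, 111↦13, 119↦7, 126↦0, 150↦10, 186↦4, 205↦9.
No residue repeats among the 12 elements, so no pair has difference ≡ 0 (mod 14).

There is no such pair.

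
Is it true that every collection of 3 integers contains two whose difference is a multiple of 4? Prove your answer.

Consider the 3 integers 4, 5, 6. They lie in distinct residue classes modulo 4, since 3 ≤ 4.
The differences between them range over 1, …, 2, none of which is divisible by 4.

No, the set {4, 5, 6} is a counterexample.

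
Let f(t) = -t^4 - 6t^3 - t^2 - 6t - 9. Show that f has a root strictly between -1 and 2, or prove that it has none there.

Such a root exists.

f(-1) = 1 and f(2) = -89, which have opposite signs.
As a polynomial, f is continuous on every closed interval.
By the Intermediate Value Theorem f must vanish at some point of (-1, 2).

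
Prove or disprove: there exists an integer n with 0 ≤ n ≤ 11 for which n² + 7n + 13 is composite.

n = 1

At n = 1: 1² + 7·1 + 13 = 21 = 3·7, which is composite.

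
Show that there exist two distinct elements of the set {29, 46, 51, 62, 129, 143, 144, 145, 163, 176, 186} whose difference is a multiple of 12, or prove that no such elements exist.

Two integers differ by a multiple of 12 exactly when they have the same residue mod 12. The residues are 29↦5, 46↦10, 51↦3, 62↦2, 129↦9, 143↦11, 144↦0, 145↦1, 163↦7, 176↦8, 186↦6.
These 11 residues are pairwise different, hence no difference of two elements is divisible by 12.

No such pair exists.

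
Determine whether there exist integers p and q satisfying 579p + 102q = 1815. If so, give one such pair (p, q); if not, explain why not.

p = 13, q = -56

Every value of 579p + 102q is a multiple of gcd(579, 102) = 3; since 3 ∣ 1815, solutions exist.
Dividing through by 3 reduces the equation to 193p + 34q = 605.
Run the Euclidean algorithm on 193 and 34: 193 = 5·34 + 23, 34 = 1·23 + 11, 23 = 2·11 + 1, 11 = 11·1 + 0.
Back-substituting, 1 = 23 − 2·11 = 23 − 2·(34 − 1·23) = −2·34 + 3·23 = −2·34 + 3·(193 − 5·34) = 3·193 − 17·34; that is, 193·3 + 34·(-17) = 1.
Scaling by 605 gives the particular solution (p, q) = (1815, -10285).
Shifting by a multiple of (34, −193) keeps it a solution: p = 1815 − 53·34 = 13, q = -10285 + 53·193 = -56.
Indeed 579·13 + 102·(-56) = 7527 − 5712 = 1815.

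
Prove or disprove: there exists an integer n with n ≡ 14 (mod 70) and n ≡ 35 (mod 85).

There is no such integer.

Both moduli are multiples of 5 = gcd(70, 85), so any solution would satisfy n ≡ 14 and n ≡ 35 modulo 5 simultaneously.
However 14 ≡ 4 and 35 ≡ 0 (mod 5), and 4 ≠ 0.
Therefore no such n exists.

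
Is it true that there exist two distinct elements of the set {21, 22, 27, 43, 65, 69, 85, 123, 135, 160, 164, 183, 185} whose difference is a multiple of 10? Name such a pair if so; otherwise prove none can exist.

43 mod 10 = 3 and 123 mod 10 = 3, so 123 − 43 = 80 = 8·10.

43 and 123 are such a pair.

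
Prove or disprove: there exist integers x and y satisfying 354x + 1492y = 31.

No, no such integers exist.

gcd(354, 1492) = 2, so every integer of the form 354x + 1492y is a multiple of 2.
However 31 leaves remainder 1 on division by 2.
Therefore 354x + 1492y = 31 has no solution in integers.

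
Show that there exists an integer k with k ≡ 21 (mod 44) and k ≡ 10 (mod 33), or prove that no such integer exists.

k = 109

Here gcd(44, 33) = 11, and both 21 and 10 leave remainder 10 mod 11, so the system is consistent.
List candidates k ≡ 21 (mod 44): 21, 65, 109. Modulo 33 these are 21, 32, 10; 109 gives 10 as required.
Indeed 109 ≡ 21 (mod 44) and 109 ≡ 10 (mod 33).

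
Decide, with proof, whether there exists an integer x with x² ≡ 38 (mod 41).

41 is prime, so by Euler's criterion 38 is a square mod 41 iff 38^((41−1)/2) = 38^20 ≡ 1 (mod 41).
Squaring successively (mod 41): 38^2 = 1444 ≡ 9; 38^4 ≡ 9² = 81 ≡ 40; 38^8 ≡ 40² = 1600 ≡ 1; 38^16 ≡ 1² = 1 ≡ 1.
Since 20 = 16 + 4, 38^20 ≡ 1 · 40; multiplying out mod 41: 1·40 = 40 ≡ 40. Thus 38^20 ≡ 40 ≡ −1 (mod 41).
By Euler's criterion 38 is a quadratic non-residue mod 41: no x satisfies x² ≡ 38 (mod 41).

No such integer exists.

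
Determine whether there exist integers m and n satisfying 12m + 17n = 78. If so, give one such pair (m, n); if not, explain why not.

12 and 17 are coprime, so 12m + 17n ranges over all of ℤ.
Euclidean algorithm: 17 = 1·12 + 5, 12 = 2·5 + 2, 5 = 2·2 + 1, 2 = 2·1 + 0.
Working back up the chain: 1 = 5 − 2·2 = 5 − 2·(12 − 2·5) = −2·12 + 5·5 = −2·12 + 5·(17 − 1·12) = 5·17 − 7·12. So 12·(-7) + 17·5 = 1.
Multiplying through by 78: m = (-7)·78 = -546, n = 5·78 = 390 is a solution.
Adding 33·17 to m and subtracting 33·12 from n gives the tidier solution (15, -6).
Indeed 12·15 + 17·(-6) = 180 − 102 = 78.

m = 15, n = -6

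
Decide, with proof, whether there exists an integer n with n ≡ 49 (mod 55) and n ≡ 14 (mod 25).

n = 214

Here gcd(55, 25) = 5, and both 49 and 14 leave remainder 4 mod 5, so the system is consistent.
Step through n = 49, 49 + 55, 49 + 2·55, …: the values 49, 104, 159, 214 reduce mod 25 to 24, 4, 9, 14. The value 214 hits 14.
Verify: 214 = 3·55 + 49 and 214 = 8·25 + 14. ✓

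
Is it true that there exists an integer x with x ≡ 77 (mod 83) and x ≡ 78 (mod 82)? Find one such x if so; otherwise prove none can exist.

x = 160

gcd(83, 82) = 1, so the Chinese Remainder Theorem guarantees exactly one residue class mod 6806 satisfying both.
Any solution of the first congruence is x = 77 + 83t; substituting into the second, 83t ≡ 78 − 77 ≡ 1 (mod 82).
83 ≡ 1 (mod 82), so this reads 1t ≡ 1 (mod 82). So t ≡ 1 (mod 82).
Taking t = 1 gives x = 77 + 83·1 = 160.
Check: 160 mod 83 = 77, 160 mod 82 = 78. ✓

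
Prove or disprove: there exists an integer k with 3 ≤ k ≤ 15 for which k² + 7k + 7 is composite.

At k = 11: 11² + 7·11 + 7 = 205 = 5·41, which is composite.

k = 11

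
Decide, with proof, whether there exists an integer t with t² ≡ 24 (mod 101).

t = 78 works: 78² = 6084, and 6084 − 24 = 6060 = 60·101.

t = 78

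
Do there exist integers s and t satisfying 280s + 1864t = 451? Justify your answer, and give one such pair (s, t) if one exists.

gcd(280, 1864) = 8, so every integer of the form 280s + 1864t is a multiple of 8.
However 451 leaves remainder 3 on division by 8.
Hence no integers s, t satisfy the equation.

No such integers exist.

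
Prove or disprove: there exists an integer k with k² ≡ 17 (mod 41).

41 is prime, so by Euler's criterion 17 is a square mod 41 iff 17^((41−1)/2) = 17^20 ≡ 1 (mod 41).
Squaring successively (mod 41): 17^2 = 289 ≡ 2; 17^4 ≡ 2² = 4 ≡ 4; 17^8 ≡ 4² = 16 ≡ 16; 17^16 ≡ 16² = 256 ≡ 10.
Since 20 = 16 + 4, 17^20 ≡ 10 · 4; multiplying out mod 41: 10·4 = 40 ≡ 40. Thus 17^20 ≡ 40 ≡ −1 (mod 41).
The value −1 means 17 is a non-residue modulo 41, so k² ≡ 17 (mod 41) is impossible.

There is no such integer.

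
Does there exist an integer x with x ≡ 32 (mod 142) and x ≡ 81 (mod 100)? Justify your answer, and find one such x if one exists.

Reduce both congruences modulo 2, which divides 142 and 100: they say x ≡ 32 (mod 2) and x ≡ 81 (mod 2).
These are incompatible: 32 − 81 = -49 is not divisible by 2.
Hence the system has no solution.

No, no such integer exists.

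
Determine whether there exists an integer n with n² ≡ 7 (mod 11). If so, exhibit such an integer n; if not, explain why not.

No such integer exists.

Computing n² mod 11 for n = 0, 1, …, 5 (enough, by the symmetry n ↦ 11 − n) gives 0, 1, 4, 9, 5, 3.
The set of squares mod 11 is therefore {0, 1, 3, 4, 5, 9}, which does not contain 7.
Therefore n² ≡ 7 (mod 11) has no solution.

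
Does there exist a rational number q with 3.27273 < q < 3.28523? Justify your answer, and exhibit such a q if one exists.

Look for a denominator N such that an integer falls strictly between N·3.27273 and N·3.28523. N = 18 works: 18·3.27273 = 58.90914 < 59 < 59.13414 = 18·3.28523.
So q = 59/18 works: it is a ratio of integers, and dividing 18·3.27273 < 59 < 18·3.28523 through by 18 gives 3.27273 < 59/18 < 3.28523.

q = 59/18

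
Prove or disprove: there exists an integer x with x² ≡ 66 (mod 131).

No, no such integer exists.

Apply Euler's criterion with the prime 131: 66 is a quadratic residue iff 66^65 ≡ 1 (mod 131), and a non-residue iff it is ≡ −1.
Squaring successively (mod 131): 66^2 = 4356 ≡ 33; 66^4 ≡ 33² = 1089 ≡ 41; 66^8 ≡ 41² = 1681 ≡ 109; 66^16 ≡ 109² = 11881 ≡ 91; 66^32 ≡ 91² = 8281 ≡ 28; 66^64 ≡ 28² = 784 ≡ 129.
Since 65 = 64 + 1, 66^65 ≡ 129 · 66; multiplying out mod 131: 129·66 = 8514 ≡ 130. Thus 66^65 ≡ 130 ≡ −1 (mod 131).
The value −1 means 66 is a non-residue modulo 131, so x² ≡ 66 (mod 131) is impossible.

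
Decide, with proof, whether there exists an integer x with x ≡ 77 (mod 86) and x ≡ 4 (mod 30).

Both moduli are multiples of 2 = gcd(86, 30), so any solution would satisfy x ≡ 77 and x ≡ 4 modulo 2 simultaneously.
But 77 mod 2 = 1 while 4 mod 2 = 0, a contradiction.
Hence the system has no solution.

No, no such integer exists.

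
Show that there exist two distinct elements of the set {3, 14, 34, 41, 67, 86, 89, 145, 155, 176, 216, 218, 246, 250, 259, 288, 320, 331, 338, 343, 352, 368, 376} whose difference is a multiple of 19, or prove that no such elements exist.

Reduce each element mod 19: 3↦3, 14↦14, 34↦15, 41↦3, 67↦10, 86↦10, 89↦13, 145↦12, 155↦3, 176↦5, 216↦7, 218↦9, 246↦18, 250↦3, 259↦12, 288↦3, 320↦16, 331↦8, 338↦15, 343↦1, 352↦10, 368↦7, 376↦15. The residue 3 repeats (at 3 and 41), and 41 − 3 = 38 = 2·19.

3 and 41 are such a pair.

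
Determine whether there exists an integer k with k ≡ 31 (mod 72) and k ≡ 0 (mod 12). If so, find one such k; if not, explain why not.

Both moduli are multiples of 12 = gcd(72, 12), so any solution would satisfy k ≡ 31 and k ≡ 0 modulo 12 simultaneously.
These are incompatible: 31 − 0 = 31 is not divisible by 12.
So no integer satisfies both congruences.

No, no such integer exists.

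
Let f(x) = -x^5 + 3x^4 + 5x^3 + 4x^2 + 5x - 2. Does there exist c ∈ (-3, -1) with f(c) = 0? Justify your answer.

Such a root exists.

f(-3) = 370 and f(-1) = -4, which have opposite signs.
Since f is a polynomial it is continuous on [-3, -1].
By the Intermediate Value Theorem f must vanish at some point of (-3, -1).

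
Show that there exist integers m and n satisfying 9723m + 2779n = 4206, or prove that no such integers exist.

No, no such integers exist.

Both 9723 and 2779 are divisible by gcd(9723, 2779) = 7, hence so is any combination 9723m + 2779n.
But 4206 = 7·600 + 6, so 7 ∤ 4206.
Hence no integers m, n satisfy the equation.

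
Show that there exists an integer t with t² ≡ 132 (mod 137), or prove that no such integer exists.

Apply Euler's criterion with the prime 137: 132 is a quadratic residue iff 132^68 ≡ 1 (mod 137), and a non-residue iff it is ≡ −1.
Squaring successively (mod 137): 132^2 = 17424 ≡ 25; 132^4 ≡ 25² = 625 ≡ 77; 132^8 ≡ 77² = 5929 ≡ 38; 132^16 ≡ 38² = 1444 ≡ 74; 132^32 ≡ 74² = 5476 ≡ 133; 132^64 ≡ 133² = 17689 ≡ 16.
Since 68 = 64 + 4, 132^68 ≡ 16 · 77; multiplying out mod 137: 16·77 = 1232 ≡ 136. Thus 132^68 ≡ 136 ≡ −1 (mod 137).
The value −1 means 132 is a non-residue modulo 137, so t² ≡ 132 (mod 137) is impossible.

No such integer exists.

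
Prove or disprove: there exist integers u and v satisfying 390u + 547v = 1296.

u = 483, v = -342

390 and 547 are coprime, so 390u + 547v ranges over all of ℤ.
Run the Euclidean algorithm on 547 and 390: 547 = 1·390 + 157, 390 = 2·157 + 76, 157 = 2·76 + 5, 76 = 15·5 + 1, 5 = 5·1 + 0.
Unwinding: 1 = 76 − 15·5 = 76 − 15·(157 − 2·76) = −15·157 + 31·76 = −15·157 + 31·(390 − 2·157) = 31·390 − 77·157 = 31·390 − 77·(547 − 1·390) = −77·547 + 108·390, i.e. 390·108 + 547·(-77) = 1.
Scaling by 1296 gives the particular solution (u, v) = (139968, -99792).
Subtracting 255·547 from u and adding 255·390 to v gives the tidier solution (483, -342).
Indeed 390·483 + 547·(-342) = 188370 − 187074 = 1296.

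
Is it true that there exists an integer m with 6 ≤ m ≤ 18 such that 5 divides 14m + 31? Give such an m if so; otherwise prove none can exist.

m = 6 works, since 14·6 + 31 = 115 = 23·5.

m = 6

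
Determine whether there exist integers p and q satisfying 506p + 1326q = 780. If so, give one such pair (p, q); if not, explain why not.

Since gcd(506, 1326) = 2 and 780 = 2·390, Bézout's identity guarantees a solution.
Dividing through by 2 reduces the equation to 253p + 663q = 390.
Run the Euclidean algorithm on 663 and 253: 663 = 2·253 + 157, 253 = 1·157 + 96, 157 = 1·96 + 61, 96 = 1·61 + 35, 61 = 1·35 + 26, 35 = 1·26 + 9, 26 = 2·9 + 8, 9 = 1·8 + 1, 8 = 8·1 + 0.
Working back up the chain: 1 = 9 − 1·8 = 9 − (26 − 2·9) = −26 + 3·9 = −26 + 3·(35 − 1·26) = 3·35 − 4·26 = 3·35 − 4·(61 − 1·35) = −4·61 + 7·35 = −4·61 + 7·(96 − 1·61) = 7·96 − 11·61 = 7·96 − 11·(157 − 1·96) = −11·157 + 18·96 = −11·157 + 18·(253 − 1·157) = 18·253 − 29·157 = 18·253 − 29·(663 − 2·253) = −29·663 + 76·253. So 253·76 + 663·(-29) = 1.
Multiplying through by 390: p = 76·390 = 29640, q = (-29)·390 = -11310 is a solution.
The general solution is p = 29640 + 663k, q = -11310 − 253k; taking k = -44 gives the smaller pair p = 468, q = -178.
Indeed 506·468 + 1326·(-178) = 236808 − 236028 = 780.

p = 468, q = -178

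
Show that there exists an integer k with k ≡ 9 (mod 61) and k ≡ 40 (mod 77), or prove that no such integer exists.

gcd(61, 77) = 1, so the Chinese Remainder Theorem guarantees exactly one residue class mod 4697 satisfying both.
Any solution of the first congruence is k = 9 + 61t; substituting into the second, 61t ≡ 40 − 9 ≡ 31 (mod 77).
Invert 61 mod 77 by the Euclidean algorithm: 77 = 1·61 + 16, 61 = 3·16 + 13, 16 = 1·13 + 3, 13 = 4·3 + 1, 3 = 3·1 + 0; back-substituting, 1 = 13 − 4·3 = 13 − 4·(16 − 1·13) = −4·16 + 5·13 = −4·16 + 5·(61 − 3·16) = 5·61 − 19·16 = 5·61 − 19·(77 − 1·61) = −19·77 + 24·61. Hence 61·24 ≡ 1, so 61⁻¹ ≡ 24 (mod 77).
Multiplying by 24: t ≡ 24·31 = 744 ≡ 51 (mod 77).
Taking t = 51 gives k = 9 + 61·51 = 3120.
Verify: 3120 = 51·61 + 9 and 3120 = 40·77 + 40. ✓

k = 3120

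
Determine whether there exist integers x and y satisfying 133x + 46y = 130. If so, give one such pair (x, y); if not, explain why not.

133 and 46 are coprime, so 133x + 46y ranges over all of ℤ.
Dividing repeatedly: 133 = 2·46 + 41, 46 = 1·41 + 5, 41 = 8·5 + 1, 5 = 5·1 + 0.
Back-substituting, 1 = 41 − 8·5 = 41 − 8·(46 − 1·41) = −8·46 + 9·41 = −8·46 + 9·(133 − 2·46) = 9·133 − 26·46; that is, 133·9 + 46·(-26) = 1.
Multiplying through by 130: x = 9·130 = 1170, y = (-26)·130 = -3380 is a solution.
Subtracting 25·46 from x and adding 25·133 to y gives the tidier solution (20, -55).
Check: 133·20 + 46·(-55) = 2660 − 2530 = 130. ✓

x = 20, y = -55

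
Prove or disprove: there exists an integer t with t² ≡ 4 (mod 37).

t = 2

Take t = 2. Then 2² = 4, and since 0 ≤ 4 < 37 this is already reduced: 2² ≡ 4 (mod 37).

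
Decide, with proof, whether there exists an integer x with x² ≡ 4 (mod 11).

x = 9

x = 9 works: 9² = 81, and 81 − 4 = 77 = 7·11.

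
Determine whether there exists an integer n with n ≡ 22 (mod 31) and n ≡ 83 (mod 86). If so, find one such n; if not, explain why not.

n = 1975

gcd(31, 86) = 1, so the Chinese Remainder Theorem guarantees exactly one residue class mod 2666 satisfying both.
Any solution of the first congruence is n = 22 + 31t; substituting into the second, 31t ≡ 83 − 22 ≡ 61 (mod 86).
Note 31·25 = 775 ≡ 1 (mod 86) (as 775 − 1 = 9·86), so 31⁻¹ ≡ 25.
Multiplying by 25: t ≡ 25·61 = 1525 ≡ 63 (mod 86).
Taking t = 63 gives n = 22 + 31·63 = 1975.
Check: 1975 mod 31 = 22, 1975 mod 86 = 83. ✓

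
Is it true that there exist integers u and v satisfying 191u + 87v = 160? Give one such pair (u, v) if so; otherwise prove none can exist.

191 and 87 are coprime, so 191u + 87v ranges over all of ℤ.
Euclidean algorithm: 191 = 2·87 + 17, 87 = 5·17 + 2, 17 = 8·2 + 1, 2 = 2·1 + 0.
Working back up the chain: 1 = 17 − 8·2 = 17 − 8·(87 − 5·17) = −8·87 + 41·17 = −8·87 + 41·(191 − 2·87) = 41·191 − 90·87. So 191·41 + 87·(-90) = 1.
Scaling by 160 gives the particular solution (u, v) = (6560, -14400).
Subtracting 75·87 from u and adding 75·191 to v gives the tidier solution (35, -75).
Check: 191·35 + 87·(-75) = 6685 − 6525 = 160. ✓

u = 35, v = -75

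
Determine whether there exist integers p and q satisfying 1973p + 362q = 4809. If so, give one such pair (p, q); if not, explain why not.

p = 125, q = -668

1973 and 362 are coprime, so 1973p + 362q ranges over all of ℤ.
Run the Euclidean algorithm on 1973 and 362: 1973 = 5·362 + 163, 362 = 2·163 + 36, 163 = 4·36 + 19, 36 = 1·19 + 17, 19 = 1·17 + 2, 17 = 8·2 + 1, 2 = 2·1 + 0.
Back-substituting, 1 = 17 − 8·2 = 17 − 8·(19 − 1·17) = −8·19 + 9·17 = −8·19 + 9·(36 − 1·19) = 9·36 − 17·19 = 9·36 − 17·(163 − 4·36) = −17·163 + 77·36 = −17·163 + 77·(362 − 2·163) = 77·362 − 171·163 = 77·362 − 171·(1973 − 5·362) = −171·1973 + 932·362; that is, 1973·(-171) + 362·932 = 1.
Scaling by 4809 gives the particular solution (p, q) = (-822339, 4481988).
Shifting by a multiple of (362, −1973) keeps it a solution: p = -822339 + 2272·362 = 125, q = 4481988 − 2272·1973 = -668.
Check: 1973·125 + 362·(-668) = 246625 − 241816 = 4809. ✓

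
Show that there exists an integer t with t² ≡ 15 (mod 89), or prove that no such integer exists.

No, no such integer exists.

Apply Euler's criterion with the prime 89: 15 is a quadratic residue iff 15^44 ≡ 1 (mod 89), and a non-residue iff it is ≡ −1.
Squaring successively (mod 89): 15^2 = 225 ≡ 47; 15^4 ≡ 47² = 2209 ≡ 73; 15^8 ≡ 73² = 5329 ≡ 78; 15^16 ≡ 78² = 6084 ≡ 32; 15^32 ≡ 32² = 1024 ≡ 45.
Since 44 = 32 + 8 + 4, 15^44 ≡ 45 · 78 · 73; multiplying out mod 89: 45·78 = 3510 ≡ 39, then 39·73 = 2847 ≡ 88. Thus 15^44 ≡ 88 ≡ −1 (mod 89).
By Euler's criterion 15 is a quadratic non-residue mod 89: no t satisfies t² ≡ 15 (mod 89).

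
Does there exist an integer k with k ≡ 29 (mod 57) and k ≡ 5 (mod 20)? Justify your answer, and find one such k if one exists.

The moduli 57 and 20 are coprime, so by the Chinese Remainder Theorem a unique solution modulo 1140 exists.
Write k = 29 + 57t and require 29 + 57t ≡ 5 (mod 20), i.e. 57t ≡ 16 (mod 20).
57 ≡ 17 (mod 20), so this reads 17t ≡ 16 (mod 20). Since 17·13 = 221 = 11·20 + 1, the inverse of 17 mod 20 is 13.
Therefore t ≡ 13·16 = 208 ≡ 8 (mod 20).
Taking t = 8 gives k = 29 + 57·8 = 485.
Check: 485 mod 57 = 29, 485 mod 20 = 5. ✓

k = 485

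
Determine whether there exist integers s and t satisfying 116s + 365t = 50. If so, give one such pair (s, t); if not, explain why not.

Since gcd(116, 365) = 1, every integer is an integer combination of 116 and 365.
Dividing repeatedly: 365 = 3·116 + 17, 116 = 6·17 + 14, 17 = 1·14 + 3, 14 = 4·3 + 2, 3 = 1·2 + 1, 2 = 2·1 + 0.
Unwinding: 1 = 3 − 1·2 = 3 − (14 − 4·3) = −14 + 5·3 = −14 + 5·(17 − 1·14) = 5·17 − 6·14 = 5·17 − 6·(116 − 6·17) = −6·116 + 41·17 = −6·116 + 41·(365 − 3·116) = 41·365 − 129·116, i.e. 116·(-129) + 365·41 = 1.
Scaling by 50 gives the particular solution (s, t) = (-6450, 2050).
Shifting by a multiple of (365, −116) keeps it a solution: s = -6450 + 18·365 = 120, t = 2050 − 18·116 = -38.
Check: 116·120 + 365·(-38) = 13920 − 13870 = 50. ✓

s = 120, t = -38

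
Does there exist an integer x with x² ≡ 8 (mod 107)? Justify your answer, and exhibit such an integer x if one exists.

107 is prime, so by Euler's criterion 8 is a square mod 107 iff 8^((107−1)/2) = 8^53 ≡ 1 (mod 107).
Squaring successively (mod 107): 8^2 = 64 ≡ 64; 8^4 ≡ 64² = 4096 ≡ 30; 8^8 ≡ 30² = 900 ≡ 44; 8^16 ≡ 44² = 1936 ≡ 10; 8^32 ≡ 10² = 100 ≡ 100.
Since 53 = 32 + 16 + 4 + 1, 8^53 ≡ 100 · 10 · 30 · 8; multiplying out mod 107: 100·10 = 1000 ≡ 37, then 37·30 = 1110 ≡ 40, then 40·8 = 320 ≡ 106. Thus 8^53 ≡ 106 ≡ −1 (mod 107).
The value −1 means 8 is a non-residue modulo 107, so x² ≡ 8 (mod 107) is impossible.

No, no such integer exists.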